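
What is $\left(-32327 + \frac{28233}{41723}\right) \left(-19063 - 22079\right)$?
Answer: $\frac{55490321376696}{41723} \approx 1.33 \cdot 10^{9}$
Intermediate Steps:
$\left(-32327 + \frac{28233}{41723}\right) \left(-19063 - 22079\right) = \left(-32327 + 28233 \cdot \frac{1}{41723}\right) \left(-41142\right) = \left(-32327 + \frac{28233}{41723}\right) \left(-41142\right) = \left(- \frac{1348751188}{41723}\right) \left(-41142\right) = \frac{55490321376696}{41723}$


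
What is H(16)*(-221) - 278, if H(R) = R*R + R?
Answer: -60390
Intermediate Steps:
H(R) = R + R**2 (H(R) = R**2 + R = R + R**2)
H(16)*(-221) - 278 = (16*(1 + 16))*(-221) - 278 = (16*17)*(-221) - 278 = 272*(-221) - 278 = -60112 - 278 = -60390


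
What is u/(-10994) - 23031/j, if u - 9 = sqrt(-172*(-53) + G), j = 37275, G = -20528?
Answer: -84512763/136600450 - 3*I*sqrt(317)/5497 ≈ -0.61869 - 0.0097168*I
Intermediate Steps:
u = 9 + 6*I*sqrt(317) (u = 9 + sqrt(-172*(-53) - 20528) = 9 + sqrt(9116 - 20528) = 9 + sqrt(-11412) = 9 + 6*I*sqrt(317) ≈ 9.0 + 106.83*I)
u/(-10994) - 23031/j = (9 + 6*I*sqrt(317))/(-10994) - 23031/37275 = (9 + 6*I*sqrt(317))*(-1/10994) - 23031*1/37275 = (-9/10994 - 3*I*sqrt(317)/5497) - 7677/12425 = -84512763/136600450 - 3*I*sqrt(317)/5497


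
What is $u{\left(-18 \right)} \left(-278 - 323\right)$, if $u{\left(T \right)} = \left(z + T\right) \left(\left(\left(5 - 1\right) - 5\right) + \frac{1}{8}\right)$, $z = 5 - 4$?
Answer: $- \frac{71519}{8} \approx -8939.9$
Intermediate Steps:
$z = 1$ ($z = 5 - 4 = 1$)
$u{\left(T \right)} = - \frac{7}{8} - \frac{7 T}{8}$ ($u{\left(T \right)} = \left(1 + T\right) \left(\left(\left(5 - 1\right) - 5\right) + \frac{1}{8}\right) = \left(1 + T\right) \left(\left(4 - 5\right) + \frac{1}{8}\right) = \left(1 + T\right) \left(-1 + \frac{1}{8}\right) = \left(1 + T\right) \left(- \frac{7}{8}\right) = - \frac{7}{8} - \frac{7 T}{8}$)
$u{\left(-18 \right)} \left(-278 - 323\right) = \left(- \frac{7}{8} - - \frac{63}{4}\right) \left(-278 - 323\right) = \left(- \frac{7}{8} + \frac{63}{4}\right) \left(-601\right) = \frac{119}{8} \left(-601\right) = - \frac{71519}{8}$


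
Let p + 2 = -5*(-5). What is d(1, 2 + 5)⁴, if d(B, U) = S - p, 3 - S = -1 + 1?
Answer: 160000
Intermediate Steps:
p = 23 (p = -2 - 5*(-5) = -2 + 25 = 23)
S = 3 (S = 3 - (-1 + 1) = 3 - 1*0 = 3 + 0 = 3)
d(B, U) = -20 (d(B, U) = 3 - 1*23 = 3 - 23 = -20)
d(1, 2 + 5)⁴ = (-20)⁴ = 160000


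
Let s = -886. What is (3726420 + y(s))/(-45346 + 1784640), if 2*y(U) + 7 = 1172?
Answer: 7454005/3478588 ≈ 2.1428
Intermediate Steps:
y(U) = 1165/2 (y(U) = -7/2 + (½)*1172 = -7/2 + 586 = 1165/2)
(3726420 + y(s))/(-45346 + 1784640) = (3726420 + 1165/2)/(-45346 + 1784640) = (7454005/2)/1739294 = (7454005/2)*(1/1739294) = 7454005/3478588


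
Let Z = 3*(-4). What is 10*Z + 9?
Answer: -111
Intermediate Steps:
Z = -12
10*Z + 9 = 10*(-12) + 9 = -120 + 9 = -111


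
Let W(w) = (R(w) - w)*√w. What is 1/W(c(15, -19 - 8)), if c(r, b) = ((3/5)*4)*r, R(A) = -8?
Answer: -1/264 ≈ -0.0037879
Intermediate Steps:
c(r, b) = 12*r/5 (c(r, b) = ((3*(⅕))*4)*r = ((⅗)*4)*r = 12*r/5)
W(w) = √w*(-8 - w) (W(w) = (-8 - w)*√w = √w*(-8 - w))
1/W(c(15, -19 - 8)) = 1/(√((12/5)*15)*(-8 - 12*15/5)) = 1/(√36*(-8 - 1*36)) = 1/(6*(-8 - 36)) = 1/(6*(-44)) = 1/(-264) = -1/264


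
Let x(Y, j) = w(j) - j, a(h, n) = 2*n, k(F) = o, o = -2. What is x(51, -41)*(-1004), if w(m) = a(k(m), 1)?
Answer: -43172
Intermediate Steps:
k(F) = -2
w(m) = 2 (w(m) = 2*1 = 2)
x(Y, j) = 2 - j
x(51, -41)*(-1004) = (2 - 1*(-41))*(-1004) = (2 + 41)*(-1004) = 43*(-1004) = -43172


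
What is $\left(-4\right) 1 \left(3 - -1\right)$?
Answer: $-16$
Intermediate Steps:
$\left(-4\right) 1 \left(3 - -1\right) = - 4 \left(3 + 1\right) = \left(-4\right) 4 = -16$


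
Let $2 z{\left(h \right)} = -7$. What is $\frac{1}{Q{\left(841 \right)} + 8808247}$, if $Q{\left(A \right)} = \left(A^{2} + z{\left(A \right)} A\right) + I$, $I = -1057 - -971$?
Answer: $\frac{2}{19024997} \approx 1.0512 \cdot 10^{-7}$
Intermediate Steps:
$z{\left(h \right)} = - \frac{7}{2}$ ($z{\left(h \right)} = \frac{1}{2} \left(-7\right) = - \frac{7}{2}$)
$I = -86$ ($I = -1057 + 971 = -86$)
$Q{\left(A \right)} = -86 + A^{2} - \frac{7 A}{2}$ ($Q{\left(A \right)} = \left(A^{2} - \frac{7 A}{2}\right) - 86 = -86 + A^{2} - \frac{7 A}{2}$)
$\frac{1}{Q{\left(841 \right)} + 8808247} = \frac{1}{\left(-86 + 841^{2} - \frac{5887}{2}\right) + 8808247} = \frac{1}{\left(-86 + 707281 - \frac{5887}{2}\right) + 8808247} = \frac{1}{\frac{1408503}{2} + 8808247} = \frac{1}{\frac{19024997}{2}} = \frac{2}{19024997}$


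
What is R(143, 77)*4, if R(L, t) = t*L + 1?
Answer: 44048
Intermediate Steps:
R(L, t) = 1 + L*t (R(L, t) = L*t + 1 = 1 + L*t)
R(143, 77)*4 = (1 + 143*77)*4 = (1 + 11011)*4 = 11012*4 = 44048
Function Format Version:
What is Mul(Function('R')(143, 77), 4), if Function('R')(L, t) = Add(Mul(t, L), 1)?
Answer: 44048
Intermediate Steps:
Function('R')(L, t) = Add(1, Mul(L, t)) (Function('R')(L, t) = Add(Mul(L, t), 1) = Add(1, Mul(L, t)))
Mul(Function('R')(143, 77), 4) = Mul(Add(1, Mul(143, 77)), 4) = Mul(Add(1, 11011), 4) = Mul(11012, 4) = 44048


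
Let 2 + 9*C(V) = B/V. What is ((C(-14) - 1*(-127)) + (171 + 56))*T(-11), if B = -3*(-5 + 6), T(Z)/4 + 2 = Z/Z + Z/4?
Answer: -222895/42 ≈ -5307.0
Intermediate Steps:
T(Z) = -4 + Z (T(Z) = -8 + 4*(Z/Z + Z/4) = -8 + 4*(1 + Z*(1/4)) = -8 + 4*(1 + Z/4) = -8 + (4 + Z) = -4 + Z)
B = -3 (B = -3*1 = -3)
C(V) = -2/9 - 1/(3*V) (C(V) = -2/9 + (-3/V)/9 = -2/9 - 1/(3*V))
((C(-14) - 1*(-127)) + (171 + 56))*T(-11) = (((1/9)*(-3 - 2*(-14))/(-14) - 1*(-127)) + (171 + 56))*(-4 - 11) = (((1/9)*(-1/14)*(-3 + 28) + 127) + 227)*(-15) = (((1/9)*(-1/14)*25 + 127) + 227)*(-15) = ((-25/126 + 127) + 227)*(-15) = (15977/126 + 227)*(-15) = (44579/126)*(-15) = -222895/42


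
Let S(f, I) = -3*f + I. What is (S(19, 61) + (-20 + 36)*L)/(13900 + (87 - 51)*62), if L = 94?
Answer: 377/4033 ≈ 0.093479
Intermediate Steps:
S(f, I) = I - 3*f
(S(19, 61) + (-20 + 36)*L)/(13900 + (87 - 51)*62) = ((61 - 3*19) + (-20 + 36)*94)/(13900 + (87 - 51)*62) = ((61 - 57) + 16*94)/(13900 + 36*62) = (4 + 1504)/(13900 + 2232) = 1508/16132 = 1508*(1/16132) = 377/4033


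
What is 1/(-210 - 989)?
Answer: -1/1199 ≈ -0.00083403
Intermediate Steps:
1/(-210 - 989) = 1/(-1199) = -1/1199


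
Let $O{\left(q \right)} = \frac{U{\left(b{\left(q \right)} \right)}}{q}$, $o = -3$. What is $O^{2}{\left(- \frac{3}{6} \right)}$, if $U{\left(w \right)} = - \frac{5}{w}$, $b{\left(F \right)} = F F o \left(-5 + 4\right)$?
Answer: $\frac{1600}{9} \approx 177.78$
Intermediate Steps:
$b{\left(F \right)} = 3 F^{2}$ ($b{\left(F \right)} = F F \left(-3\right) \left(-5 + 4\right) = F^{2} \left(-3\right) \left(-1\right) = - 3 F^{2} \left(-1\right) = 3 F^{2}$)
$O{\left(q \right)} = - \frac{5}{3 q^{3}}$ ($O{\left(q \right)} = \frac{\left(-5\right) \frac{1}{3 q^{2}}}{q} = \frac{\left(- \frac{5}{3}\right) \frac{1}{q^{2}}}{q} = - \frac{5}{3 q^{3}}$)
$O^{2}{\left(- \frac{3}{6} \right)} = \left(- \frac{5}{3 \left(- \frac{1}{8}\right)}\right)^{2} = \left(\left(- \frac{5}{3}\right) \left(-8\right)\right)^{2} = \left(\frac{40}{3}\right)^{2} = \frac{1600}{9}$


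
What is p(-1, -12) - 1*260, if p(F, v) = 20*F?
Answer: -280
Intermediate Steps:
p(-1, -12) - 1*260 = 20*(-1) - 1*260 = -20 - 260 = -280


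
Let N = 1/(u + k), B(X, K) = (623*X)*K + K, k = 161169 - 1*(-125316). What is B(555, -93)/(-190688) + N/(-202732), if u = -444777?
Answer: 4030941916466585/23903674682562 ≈ 168.63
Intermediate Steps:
k = 286485 (k = 161169 + 125316 = 286485)
B(X, K) = K + 623*K*X (B(X, K) = 623*K*X + K = K + 623*K*X)
N = -1/158292 (N = 1/(-444777 + 286485) = 1/(-158292) = -1/158292 ≈ -6.3174e-6)
B(555, -93)/(-190688) + N/(-202732) = -93*(1 + 623*555)/(-190688) - 1/158292/(-202732) = -93*(1 + 345765)*(-1/190688) - 1/158292*(-1/202732) = -93*345766*(-1/190688) + 1/32090853744 = -32156238*(-1/190688) + 1/32090853744 = 16078119/95344 + 1/32090853744 = 4030941916466585/23903674682562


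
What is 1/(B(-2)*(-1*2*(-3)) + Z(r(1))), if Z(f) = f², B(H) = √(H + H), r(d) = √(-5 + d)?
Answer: -1/40 - 3*I/40 ≈ -0.025 - 0.075*I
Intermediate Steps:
B(H) = √2*√H (B(H) = √(2*H) = √2*√H)
1/(B(-2)*(-1*2*(-3)) + Z(r(1))) = 1/((√2*√(-2))*(-1*2*(-3)) + (√(-5 + 1))²) = 1/((√2*(I*√2))*(-2*(-3)) + (√(-4))²) = 1/((2*I)*6 + (2*I)²) = 1/(12*I - 4) = 1/(-4 + 12*I) = (-4 - 12*I)/160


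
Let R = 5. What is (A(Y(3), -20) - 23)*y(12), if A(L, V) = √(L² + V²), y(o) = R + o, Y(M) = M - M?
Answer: -51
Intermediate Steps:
Y(M) = 0
y(o) = 5 + o
(A(Y(3), -20) - 23)*y(12) = (√(0² + (-20)²) - 23)*(5 + 12) = (√(0 + 400) - 23)*17 = (√400 - 23)*17 = (20 - 23)*17 = -3*17 = -51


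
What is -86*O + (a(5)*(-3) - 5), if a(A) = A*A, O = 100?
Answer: -8680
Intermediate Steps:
a(A) = A**2
-86*O + (a(5)*(-3) - 5) = -86*100 + (5**2*(-3) - 5) = -8600 + (25*(-3) - 5) = -8600 + (-75 - 5) = -8600 - 80 = -8680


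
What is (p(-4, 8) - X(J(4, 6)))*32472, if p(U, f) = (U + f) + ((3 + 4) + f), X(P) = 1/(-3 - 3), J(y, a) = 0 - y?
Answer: 622380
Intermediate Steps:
J(y, a) = -y
X(P) = -⅙ (X(P) = 1/(-6) = -⅙)
p(U, f) = 7 + U + 2*f (p(U, f) = (U + f) + (7 + f) = 7 + U + 2*f)
(p(-4, 8) - X(J(4, 6)))*32472 = ((7 - 4 + 2*8) - 1*(-⅙))*32472 = ((7 - 4 + 16) + ⅙)*32472 = (19 + ⅙)*32472 = (115/6)*32472 = 622380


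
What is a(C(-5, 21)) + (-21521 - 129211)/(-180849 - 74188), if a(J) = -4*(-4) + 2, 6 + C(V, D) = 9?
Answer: 4741398/255037 ≈ 18.591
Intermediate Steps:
C(V, D) = 3 (C(V, D) = -6 + 9 = 3)
a(J) = 18 (a(J) = 16 + 2 = 18)
a(C(-5, 21)) + (-21521 - 129211)/(-180849 - 74188) = 18 + (-21521 - 129211)/(-180849 - 74188) = 18 - 150732/(-255037) = 18 - 150732*(-1/255037) = 18 + 150732/255037 = 4741398/255037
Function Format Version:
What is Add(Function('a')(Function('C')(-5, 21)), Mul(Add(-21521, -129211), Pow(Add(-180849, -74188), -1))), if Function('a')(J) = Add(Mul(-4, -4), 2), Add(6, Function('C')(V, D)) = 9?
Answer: Rational(4741398, 255037) ≈ 18.591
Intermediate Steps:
Function('C')(V, D) = 3 (Function('C')(V, D) = Add(-6, 9) = 3)
Function('a')(J) = 18 (Function('a')(J) = Add(16, 2) = 18)
Add(Function('a')(Function('C')(-5, 21)), Mul(Add(-21521, -129211), Pow(Add(-180849, -74188), -1))) = Add(18, Mul(Add(-21521, -129211), Pow(Add(-180849, -74188), -1))) = Add(18, Mul(-150732, Pow(-255037, -1))) = Add(18, Mul(-150732, Rational(-1, 255037))) = Add(18, Rational(150732, 255037)) = Rational(4741398, 255037)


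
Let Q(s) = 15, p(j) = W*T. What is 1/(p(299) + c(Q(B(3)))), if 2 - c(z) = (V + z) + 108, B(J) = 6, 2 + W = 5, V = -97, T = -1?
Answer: -1/27 ≈ -0.037037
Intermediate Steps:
W = 3 (W = -2 + 5 = 3)
p(j) = -3 (p(j) = 3*(-1) = -3)
c(z) = -9 - z (c(z) = 2 - ((-97 + z) + 108) = 2 - (11 + z) = 2 + (-11 - z) = -9 - z)
1/(p(299) + c(Q(B(3)))) = 1/(-3 + (-9 - 1*15)) = 1/(-3 + (-9 - 15)) = 1/(-3 - 24) = 1/(-27) = -1/27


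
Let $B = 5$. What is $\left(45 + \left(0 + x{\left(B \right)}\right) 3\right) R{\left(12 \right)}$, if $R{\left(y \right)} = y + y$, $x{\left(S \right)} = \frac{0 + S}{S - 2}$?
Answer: $1200$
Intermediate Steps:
$x{\left(S \right)} = \frac{S}{-2 + S}$
$R{\left(y \right)} = 2 y$
$\left(45 + \left(0 + x{\left(B \right)}\right) 3\right) R{\left(12 \right)} = \left(45 + \left(0 + \frac{5}{-2 + 5}\right) 3\right) 2 \cdot 12 = \left(45 + \left(0 + \frac{5}{3}\right) 3\right) 24 = \left(45 + \frac{5}{3} \cdot 3\right) 24 = \left(45 + 5\right) 24 = 50 \cdot 24 = 1200$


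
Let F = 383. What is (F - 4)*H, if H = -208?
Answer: -78832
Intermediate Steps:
(F - 4)*H = (383 - 4)*(-208) = 379*(-208) = -78832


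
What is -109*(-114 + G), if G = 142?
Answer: -3052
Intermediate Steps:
-109*(-114 + G) = -109*(-114 + 142) = -109*28 = -3052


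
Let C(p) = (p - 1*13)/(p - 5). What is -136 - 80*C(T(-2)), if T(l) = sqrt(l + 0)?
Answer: -9032/27 - 640*I*sqrt(2)/27 ≈ -334.52 - 33.522*I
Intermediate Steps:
T(l) = sqrt(l)
C(p) = (-13 + p)/(-5 + p) (C(p) = (p - 13)/(-5 + p) = (-13 + p)/(-5 + p))
-136 - 80*C(T(-2)) = -136 - 80*(-13 + sqrt(-2))/(-5 + sqrt(-2)) = -136 - 80*(-13 + I*sqrt(2))/(-5 + I*sqrt(2))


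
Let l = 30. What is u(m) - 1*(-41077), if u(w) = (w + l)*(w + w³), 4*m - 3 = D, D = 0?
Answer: 10524937/256 ≈ 41113.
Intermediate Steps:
m = ¾ (m = ¾ + (¼)*0 = ¾ + 0 = ¾ ≈ 0.75000)
u(w) = (30 + w)*(w + w³) (u(w) = (w + 30)*(w + w³) = (30 + w)*(w + w³))
u(m) - 1*(-41077) = 3*(30 + ¾ + (¾)³ + 30*(¾)²)/4 - 1*(-41077) = 3*(30 + ¾ + 27/64 + 30*(9/16))/4 + 41077 = 3*(30 + ¾ + 27/64 + 135/8)/4 + 41077 = (¾)*(3075/64) + 41077 = 9225/256 + 41077 = 10524937/256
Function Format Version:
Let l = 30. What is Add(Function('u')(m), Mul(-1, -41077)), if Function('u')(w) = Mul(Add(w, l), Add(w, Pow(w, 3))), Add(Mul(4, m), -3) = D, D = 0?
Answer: Rational(10524937, 256) ≈ 41113.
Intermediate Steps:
m = Rational(3, 4) (m = Add(Rational(3, 4), Mul(Rational(1, 4), 0)) = Add(Rational(3, 4), 0) = Rational(3, 4) ≈ 0.75000)
Function('u')(w) = Mul(Add(30, w), Add(w, Pow(w, 3))) (Function('u')(w) = Mul(Add(w, 30), Add(w, Pow(w, 3))) = Mul(Add(30, w), Add(w, Pow(w, 3))))
Add(Function('u')(m), Mul(-1, -41077)) = Add(Mul(Rational(3, 4), Add(30, Rational(3, 4), Pow(Rational(3, 4), 3), Mul(30, Pow(Rational(3, 4), 2)))), Mul(-1, -41077)) = Add(Mul(Rational(3, 4), Add(30, Rational(3, 4), Rational(27, 64), Mul(30, Rational(9, 16)))), 41077) = Add(Mul(Rational(3, 4), Add(30, Rational(3, 4), Rational(27, 64), Rational(135, 8))), 41077) = Add(Mul(Rational(3, 4), Rational(3075, 64)), 41077) = Add(Rational(9225, 256), 41077) = Rational(10524937, 256)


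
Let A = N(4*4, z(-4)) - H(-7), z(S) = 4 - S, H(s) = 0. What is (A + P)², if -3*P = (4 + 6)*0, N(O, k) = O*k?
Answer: 16384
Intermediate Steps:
P = 0 (P = -(4 + 6)*0/3 = -10*0/3 = -⅓*0 = 0)
A = 128 (A = (4*4)*(4 - 1*(-4)) - 1*0 = 16*(4 + 4) + 0 = 16*8 + 0 = 128 + 0 = 128)
(A + P)² = (128 + 0)² = 128² = 16384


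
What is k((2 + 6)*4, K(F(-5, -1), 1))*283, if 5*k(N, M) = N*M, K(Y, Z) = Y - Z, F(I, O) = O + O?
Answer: -27168/5 ≈ -5433.6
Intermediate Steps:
F(I, O) = 2*O
k(N, M) = M*N/5 (k(N, M) = (N*M)/5 = (M*N)/5 = M*N/5)
k((2 + 6)*4, K(F(-5, -1), 1))*283 = ((2*(-1) - 1*1)*((2 + 6)*4)/5)*283 = ((-2 - 1)*(8*4)/5)*283 = ((1/5)*(-3)*32)*283 = -96/5*283 = -27168/5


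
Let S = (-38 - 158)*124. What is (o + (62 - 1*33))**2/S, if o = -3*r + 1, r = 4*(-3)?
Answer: -1089/6076 ≈ -0.17923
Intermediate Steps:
S = -24304 (S = -196*124 = -24304)
r = -12
o = 37 (o = -3*(-12) + 1 = 36 + 1 = 37)
(o + (62 - 1*33))**2/S = (37 + (62 - 1*33))**2/(-24304) = (37 + (62 - 33))**2*(-1/24304) = (37 + 29)**2*(-1/24304) = 66**2*(-1/24304) = 4356*(-1/24304) = -1089/6076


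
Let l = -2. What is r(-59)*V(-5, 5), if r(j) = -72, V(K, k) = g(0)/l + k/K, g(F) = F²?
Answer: 72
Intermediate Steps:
V(K, k) = k/K (V(K, k) = 0²/(-2) + k/K = 0*(-½) + k/K = 0 + k/K = k/K)
r(-59)*V(-5, 5) = -360/(-5) = -360*(-1)/5 = -72*(-1) = 72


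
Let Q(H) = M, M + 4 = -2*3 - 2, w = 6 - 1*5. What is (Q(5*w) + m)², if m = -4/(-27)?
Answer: 102400/729 ≈ 140.47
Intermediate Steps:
w = 1 (w = 6 - 5 = 1)
m = 4/27 (m = -4*(-1/27) = 4/27 ≈ 0.14815)
M = -12 (M = -4 + (-2*3 - 2) = -4 + (-6 - 2) = -4 - 8 = -12)
Q(H) = -12
(Q(5*w) + m)² = (-12 + 4/27)² = (-320/27)² = 102400/729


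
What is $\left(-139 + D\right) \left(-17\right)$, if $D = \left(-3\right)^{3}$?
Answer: $2822$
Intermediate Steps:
$D = -27$
$\left(-139 + D\right) \left(-17\right) = \left(-139 - 27\right) \left(-17\right) = \left(-166\right) \left(-17\right) = 2822$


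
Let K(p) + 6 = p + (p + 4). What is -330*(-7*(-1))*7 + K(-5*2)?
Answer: -16192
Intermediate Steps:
K(p) = -2 + 2*p (K(p) = -6 + (p + (p + 4)) = -6 + (p + (4 + p)) = -6 + (4 + 2*p) = -2 + 2*p)
-330*(-7*(-1))*7 + K(-5*2) = -330*(-7*(-1))*7 + (-2 + 2*(-5*2)) = -2310*7 + (-2 + 2*(-10)) = -330*49 + (-2 - 20) = -16170 - 22 = -16192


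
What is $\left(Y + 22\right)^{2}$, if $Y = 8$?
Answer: $900$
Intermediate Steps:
$\left(Y + 22\right)^{2} = \left(8 + 22\right)^{2} = 30^{2} = 900$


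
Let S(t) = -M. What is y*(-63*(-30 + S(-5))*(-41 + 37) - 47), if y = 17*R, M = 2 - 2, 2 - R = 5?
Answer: 387957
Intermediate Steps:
R = -3 (R = 2 - 1*5 = 2 - 5 = -3)
M = 0
S(t) = 0 (S(t) = -1*0 = 0)
y = -51 (y = 17*(-3) = -51)
y*(-63*(-30 + S(-5))*(-41 + 37) - 47) = -51*(-63*(-30 + 0)*(-41 + 37) - 47) = -51*(-(-1890)*(-4) - 47) = -51*(-63*120 - 47) = -51*(-7560 - 47) = -51*(-7607) = 387957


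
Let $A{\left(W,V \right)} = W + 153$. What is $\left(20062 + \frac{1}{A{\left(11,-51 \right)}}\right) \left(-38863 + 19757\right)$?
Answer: $- \frac{766609377}{2} \approx -3.833 \cdot 10^{8}$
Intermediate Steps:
$A{\left(W,V \right)} = 153 + W$
$\left(20062 + \frac{1}{A{\left(11,-51 \right)}}\right) \left(-38863 + 19757\right) = \left(20062 + \frac{1}{153 + 11}\right) \left(-38863 + 19757\right) = \left(20062 + \frac{1}{164}\right) \left(-19106\right) = \frac{3290169}{164} \left(-19106\right) = - \frac{766609377}{2}$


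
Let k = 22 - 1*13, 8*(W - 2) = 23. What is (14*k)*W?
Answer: 2457/4 ≈ 614.25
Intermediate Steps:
W = 39/8 (W = 2 + (⅛)*23 = 2 + 23/8 = 39/8 ≈ 4.8750)
k = 9 (k = 22 - 13 = 9)
(14*k)*W = (14*9)*(39/8) = 126*(39/8) = 2457/4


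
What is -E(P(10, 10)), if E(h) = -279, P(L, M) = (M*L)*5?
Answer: 279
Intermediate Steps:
P(L, M) = 5*L*M (P(L, M) = (L*M)*5 = 5*L*M)
-E(P(10, 10)) = -1*(-279) = 279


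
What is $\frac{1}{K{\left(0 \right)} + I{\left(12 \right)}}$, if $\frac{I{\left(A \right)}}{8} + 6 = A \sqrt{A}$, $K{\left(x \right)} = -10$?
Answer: $\frac{29}{53614} + \frac{48 \sqrt{3}}{26807} \approx 0.0036423$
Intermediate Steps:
$I{\left(A \right)} = -48 + 8 A^{\frac{3}{2}}$ ($I{\left(A \right)} = -48 + 8 A \sqrt{A} = -48 + 8 A^{\frac{3}{2}}$)
$\frac{1}{K{\left(0 \right)} + I{\left(12 \right)}} = \frac{1}{-10 - \left(48 - 8 \cdot 12^{\frac{3}{2}}\right)} = \frac{1}{-10 - \left(48 - 8 \cdot 24 \sqrt{3}\right)} = \frac{1}{-10 - \left(48 - 192 \sqrt{3}\right)} = \frac{1}{-58 + 192 \sqrt{3}}$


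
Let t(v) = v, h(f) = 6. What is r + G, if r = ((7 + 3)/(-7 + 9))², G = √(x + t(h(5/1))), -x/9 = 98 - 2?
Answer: 25 + I*√858 ≈ 25.0 + 29.292*I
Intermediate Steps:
x = -864 (x = -9*(98 - 2) = -9*96 = -864)
G = I*√858 (G = √(-864 + 6) = √(-858) = I*√858 ≈ 29.292*I)
r = 25 (r = (10/2)² = (10*(½))² = 5² = 25)
r + G = 25 + I*√858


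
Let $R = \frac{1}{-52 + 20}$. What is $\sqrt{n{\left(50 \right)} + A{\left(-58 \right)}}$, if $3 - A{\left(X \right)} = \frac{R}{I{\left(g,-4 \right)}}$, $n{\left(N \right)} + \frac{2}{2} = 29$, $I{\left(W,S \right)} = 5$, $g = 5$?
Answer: $\frac{11 \sqrt{410}}{40} \approx 5.5683$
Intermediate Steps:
$n{\left(N \right)} = 28$ ($n{\left(N \right)} = -1 + 29 = 28$)
$R = - \frac{1}{32}$ ($R = \frac{1}{-32} = - \frac{1}{32} \approx -0.03125$)
$A{\left(X \right)} = \frac{481}{160}$ ($A{\left(X \right)} = 3 - - \frac{1}{32 \cdot 5} = 3 - \left(- \frac{1}{32}\right) \frac{1}{5} = 3 - - \frac{1}{160} = 3 + \frac{1}{160} = \frac{481}{160}$)
$\sqrt{n{\left(50 \right)} + A{\left(-58 \right)}} = \sqrt{28 + \frac{481}{160}} = \sqrt{\frac{4961}{160}} = \frac{11 \sqrt{410}}{40}$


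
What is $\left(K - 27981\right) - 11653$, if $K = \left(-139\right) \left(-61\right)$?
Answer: $-31155$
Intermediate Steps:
$K = 8479$
$\left(K - 27981\right) - 11653 = \left(8479 - 27981\right) - 11653 = -19502 - 11653 = -31155$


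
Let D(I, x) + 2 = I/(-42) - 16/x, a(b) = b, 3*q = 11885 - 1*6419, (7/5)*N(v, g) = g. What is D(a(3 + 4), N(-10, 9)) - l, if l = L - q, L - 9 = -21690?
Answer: 2114851/90 ≈ 23498.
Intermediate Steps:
N(v, g) = 5*g/7
q = 1822 (q = (11885 - 1*6419)/3 = (11885 - 6419)/3 = (1/3)*5466 = 1822)
L = -21681 (L = 9 - 21690 = -21681)
l = -23503 (l = -21681 - 1*1822 = -21681 - 1822 = -23503)
D(I, x) = -2 - 16/x - I/42 (D(I, x) = -2 + (I/(-42) - 16/x) = -2 + (I*(-1/42) - 16/x) = -2 + (-I/42 - 16/x) = -2 + (-16/x - I/42) = -2 - 16/x - I/42)
D(a(3 + 4), N(-10, 9)) - l = (-2 - 16/((5/7)*9) - (3 + 4)/42) - 1*(-23503) = (-2 - 16/45/7 - 1/42*7) + 23503 = (-2 - 16*7/45 - 1/6) + 23503 = (-2 - 112/45 - 1/6) + 23503 = -419/90 + 23503 = 2114851/90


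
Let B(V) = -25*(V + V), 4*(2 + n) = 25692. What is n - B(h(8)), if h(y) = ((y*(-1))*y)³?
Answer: -13100779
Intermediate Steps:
n = 6421 (n = -2 + (¼)*25692 = -2 + 6423 = 6421)
h(y) = -y⁶ (h(y) = ((-y)*y)³ = (-y²)³ = -y⁶)
B(V) = -50*V
n - B(h(8)) = 6421 - (-50)*(-1*8⁶) = 6421 - (-50)*(-1*262144) = 6421 - (-50)*(-262144) = 6421 - 1*13107200 = 6421 - 13107200 = -13100779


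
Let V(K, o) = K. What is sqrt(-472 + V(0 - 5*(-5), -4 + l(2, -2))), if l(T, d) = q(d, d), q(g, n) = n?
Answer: I*sqrt(447) ≈ 21.142*I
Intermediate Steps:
l(T, d) = d
sqrt(-472 + V(0 - 5*(-5), -4 + l(2, -2))) = sqrt(-472 + (0 - 5*(-5))) = sqrt(-472 + (0 + 25)) = sqrt(-472 + 25) = sqrt(-447) = I*sqrt(447)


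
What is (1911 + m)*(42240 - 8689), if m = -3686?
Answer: -59553025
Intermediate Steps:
(1911 + m)*(42240 - 8689) = (1911 - 3686)*(42240 - 8689) = -1775*33551 = -59553025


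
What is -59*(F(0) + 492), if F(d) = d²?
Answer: -29028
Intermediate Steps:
-59*(F(0) + 492) = -59*(0² + 492) = -59*(0 + 492) = -59*492 = -29028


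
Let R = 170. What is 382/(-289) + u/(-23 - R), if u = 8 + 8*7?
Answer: -92222/55777 ≈ -1.6534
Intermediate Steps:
u = 64 (u = 8 + 56 = 64)
382/(-289) + u/(-23 - R) = 382/(-289) + 64/(-23 - 1*170) = 382*(-1/289) + 64/(-23 - 170) = -382/289 + 64/(-193) = -382/289 + 64*(-1/193) = -382/289 - 64/193 = -92222/55777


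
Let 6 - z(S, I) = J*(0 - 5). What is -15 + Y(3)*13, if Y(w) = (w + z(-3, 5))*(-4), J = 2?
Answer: -1003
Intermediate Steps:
z(S, I) = 16 (z(S, I) = 6 - 2*(0 - 5) = 6 - 2*(-5) = 6 - 1*(-10) = 6 + 10 = 16)
Y(w) = -64 - 4*w (Y(w) = (w + 16)*(-4) = (16 + w)*(-4) = -64 - 4*w)
-15 + Y(3)*13 = -15 + (-64 - 4*3)*13 = -15 + (-64 - 12)*13 = -15 - 76*13 = -15 - 988 = -1003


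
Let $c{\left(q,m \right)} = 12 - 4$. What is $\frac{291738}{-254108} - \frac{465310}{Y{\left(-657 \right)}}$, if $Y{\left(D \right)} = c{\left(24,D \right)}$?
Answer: $- \frac{14780165923}{254108} \approx -58165.0$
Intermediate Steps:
$c{\left(q,m \right)} = 8$
$Y{\left(D \right)} = 8$
$\frac{291738}{-254108} - \frac{465310}{Y{\left(-657 \right)}} = \frac{291738}{-254108} - \frac{465310}{8} = 291738 \left(- \frac{1}{254108}\right) - \frac{232655}{4} = - \frac{145869}{127054} - \frac{232655}{4} = - \frac{14780165923}{254108}$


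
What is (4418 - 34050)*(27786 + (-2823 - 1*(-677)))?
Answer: -759764480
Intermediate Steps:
(4418 - 34050)*(27786 + (-2823 - 1*(-677))) = -29632*(27786 + (-2823 + 677)) = -29632*(27786 - 2146) = -29632*25640 = -759764480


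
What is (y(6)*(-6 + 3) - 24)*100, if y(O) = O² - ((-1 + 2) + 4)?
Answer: -11700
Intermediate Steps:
y(O) = -5 + O² (y(O) = O² - (1 + 4) = O² - 1*5 = O² - 5 = -5 + O²)
(y(6)*(-6 + 3) - 24)*100 = ((-5 + 6²)*(-6 + 3) - 24)*100 = ((-5 + 36)*(-3) - 24)*100 = (31*(-3) - 24)*100 = (-93 - 24)*100 = -117*100 = -11700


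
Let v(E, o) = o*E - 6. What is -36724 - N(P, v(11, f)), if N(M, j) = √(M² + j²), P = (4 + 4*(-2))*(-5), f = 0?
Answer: -36724 - 2*√109 ≈ -36745.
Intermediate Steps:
v(E, o) = -6 + E*o (v(E, o) = E*o - 6 = -6 + E*o)
P = 20 (P = (4 - 8)*(-5) = -4*(-5) = 20)
-36724 - N(P, v(11, f)) = -36724 - √(20² + (-6 + 11*0)²) = -36724 - √(400 + (-6 + 0)²) = -36724 - √(400 + (-6)²) = -36724 - √(400 + 36) = -36724 - √436 = -36724 - 2*√109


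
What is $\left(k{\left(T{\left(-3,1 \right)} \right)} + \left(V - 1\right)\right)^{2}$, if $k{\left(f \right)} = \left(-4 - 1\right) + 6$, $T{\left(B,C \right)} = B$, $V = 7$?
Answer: $49$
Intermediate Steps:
$k{\left(f \right)} = 1$ ($k{\left(f \right)} = -5 + 6 = 1$)
$\left(k{\left(T{\left(-3,1 \right)} \right)} + \left(V - 1\right)\right)^{2} = \left(1 + \left(7 - 1\right)\right)^{2} = \left(1 + 6\right)^{2} = 7^{2} = 49$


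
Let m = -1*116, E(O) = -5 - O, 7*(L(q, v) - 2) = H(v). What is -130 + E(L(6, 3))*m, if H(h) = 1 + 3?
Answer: 5238/7 ≈ 748.29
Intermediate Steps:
H(h) = 4
L(q, v) = 18/7 (L(q, v) = 2 + (⅐)*4 = 2 + 4/7 = 18/7)
m = -116
-130 + E(L(6, 3))*m = -130 + (-5 - 1*18/7)*(-116) = -130 + (-5 - 18/7)*(-116) = -130 - 53/7*(-116) = -130 + 6148/7 = 5238/7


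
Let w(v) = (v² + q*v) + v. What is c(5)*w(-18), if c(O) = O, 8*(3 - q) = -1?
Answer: 4995/4 ≈ 1248.8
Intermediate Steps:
q = 25/8 (q = 3 - ⅛*(-1) = 3 + ⅛ = 25/8 ≈ 3.1250)
w(v) = v² + 33*v/8 (w(v) = (v² + 25*v/8) + v = v² + 33*v/8)
c(5)*w(-18) = 5*((⅛)*(-18)*(33 + 8*(-18))) = 5*((⅛)*(-18)*(33 - 144)) = 5*((⅛)*(-18)*(-111)) = 5*(999/4) = 4995/4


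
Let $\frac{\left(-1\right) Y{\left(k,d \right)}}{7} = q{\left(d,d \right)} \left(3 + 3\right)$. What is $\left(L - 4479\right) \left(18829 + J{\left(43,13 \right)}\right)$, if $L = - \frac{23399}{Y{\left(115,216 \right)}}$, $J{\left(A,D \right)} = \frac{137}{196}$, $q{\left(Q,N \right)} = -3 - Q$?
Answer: $- \frac{16903553075629}{200312} \approx -8.4386 \cdot 10^{7}$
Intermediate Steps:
$J{\left(A,D \right)} = \frac{137}{196}$ ($J{\left(A,D \right)} = 137 \cdot \frac{1}{196} = \frac{137}{196}$)
$Y{\left(k,d \right)} = 126 + 42 d$ ($Y{\left(k,d \right)} = - 7 \left(-3 - d\right) \left(3 + 3\right) = - 7 \left(-3 - d\right) 6 = - 7 \left(-18 - 6 d\right) = 126 + 42 d$)
$L = - \frac{23399}{9198}$ ($L = - \frac{23399}{126 + 42 \cdot 216} = - \frac{23399}{126 + 9072} = - \frac{23399}{9198} \approx -2.5439$)
$\left(L - 4479\right) \left(18829 + J{\left(43,13 \right)}\right) = \left(- \frac{23399}{9198} - 4479\right) \left(18829 + \frac{137}{196}\right) = \left(- \frac{23399}{9198} - 4479\right) \frac{3690621}{196} = \left(- \frac{41221241}{9198}\right) \frac{3690621}{196} = - \frac{16903553075629}{200312}$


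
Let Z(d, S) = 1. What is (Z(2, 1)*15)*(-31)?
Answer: -465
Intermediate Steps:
(Z(2, 1)*15)*(-31) = (1*15)*(-31) = 15*(-31) = -465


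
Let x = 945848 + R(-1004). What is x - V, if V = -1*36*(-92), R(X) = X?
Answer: 941532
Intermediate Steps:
x = 944844 (x = 945848 - 1004 = 944844)
V = 3312 (V = -36*(-92) = 3312)
x - V = 944844 - 1*3312 = 944844 - 3312 = 941532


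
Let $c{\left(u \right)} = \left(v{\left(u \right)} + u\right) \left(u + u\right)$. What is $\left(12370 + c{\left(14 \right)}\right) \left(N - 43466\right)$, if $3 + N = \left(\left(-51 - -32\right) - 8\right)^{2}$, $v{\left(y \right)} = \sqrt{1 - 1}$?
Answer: $-545447880$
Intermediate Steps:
$v{\left(y \right)} = 0$ ($v{\left(y \right)} = \sqrt{0} = 0$)
$N = 726$ ($N = -3 + \left(\left(-51 - -32\right) - 8\right)^{2} = -3 + \left(\left(-51 + 32\right) - 8\right)^{2} = -3 + \left(-19 - 8\right)^{2} = -3 + \left(-27\right)^{2} = -3 + 729 = 726$)
$c{\left(u \right)} = 2 u^{2}$ ($c{\left(u \right)} = \left(0 + u\right) \left(u + u\right) = u 2 u = 2 u^{2}$)
$\left(12370 + c{\left(14 \right)}\right) \left(N - 43466\right) = \left(12370 + 2 \cdot 14^{2}\right) \left(726 - 43466\right) = \left(12370 + 2 \cdot 196\right) \left(-42740\right) = \left(12370 + 392\right) \left(-42740\right) = 12762 \left(-42740\right) = -545447880$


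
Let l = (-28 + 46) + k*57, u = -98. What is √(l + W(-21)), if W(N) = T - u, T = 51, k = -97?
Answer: I*√5362 ≈ 73.226*I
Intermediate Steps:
W(N) = 149 (W(N) = 51 - 1*(-98) = 51 + 98 = 149)
l = -5511 (l = (-28 + 46) - 97*57 = 18 - 5529 = -5511)
√(l + W(-21)) = √(-5511 + 149) = √(-5362) = I*√5362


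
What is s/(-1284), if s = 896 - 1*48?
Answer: -212/321 ≈ -0.66044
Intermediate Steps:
s = 848 (s = 896 - 48 = 848)
s/(-1284) = 848/(-1284) = 848*(-1/1284) = -212/321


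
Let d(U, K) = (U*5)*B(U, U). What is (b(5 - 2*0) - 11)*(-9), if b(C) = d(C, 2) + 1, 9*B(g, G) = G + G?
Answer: -160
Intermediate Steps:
B(g, G) = 2*G/9 (B(g, G) = (G + G)/9 = (2*G)/9 = 2*G/9)
d(U, K) = 10*U²/9 (d(U, K) = (U*5)*(2*U/9) = (5*U)*(2*U/9) = 10*U²/9)
b(C) = 1 + 10*C²/9 (b(C) = 10*C²/9 + 1 = 1 + 10*C²/9)
(b(5 - 2*0) - 11)*(-9) = ((1 + 10*(5 - 2*0)²/9) - 11)*(-9) = ((1 + 10*(5 + 0)²/9) - 11)*(-9) = ((1 + (10/9)*5²) - 11)*(-9) = ((1 + (10/9)*25) - 11)*(-9) = ((1 + 250/9) - 11)*(-9) = (259/9 - 11)*(-9) = (160/9)*(-9) = -160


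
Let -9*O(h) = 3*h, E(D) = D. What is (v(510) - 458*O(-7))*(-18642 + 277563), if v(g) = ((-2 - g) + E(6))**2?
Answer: 66016396914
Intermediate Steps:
O(h) = -h/3
v(g) = (4 - g)**2 (v(g) = ((-2 - g) + 6)**2 = (4 - g)**2)
(v(510) - 458*O(-7))*(-18642 + 277563) = ((-4 + 510)**2 - (-458)*(-7)/3)*(-18642 + 277563) = (506**2 - 458*7/3)*258921 = (256036 - 3206/3)*258921 = (764902/3)*258921 = 66016396914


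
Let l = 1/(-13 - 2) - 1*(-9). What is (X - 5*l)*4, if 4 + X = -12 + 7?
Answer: -644/3 ≈ -214.67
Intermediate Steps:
X = -9 (X = -4 + (-12 + 7) = -4 - 5 = -9)
l = 134/15 (l = 1/(-15) + 9 = -1/15 + 9 = 134/15 ≈ 8.9333)
(X - 5*l)*4 = (-9 - 5*134/15)*4 = (-9 - 134/3)*4 = -161/3*4 = -644/3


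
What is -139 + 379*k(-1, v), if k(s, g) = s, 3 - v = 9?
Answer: -518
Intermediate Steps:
v = -6 (v = 3 - 1*9 = 3 - 9 = -6)
-139 + 379*k(-1, v) = -139 + 379*(-1) = -139 - 379 = -518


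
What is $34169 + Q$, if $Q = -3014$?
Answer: $31155$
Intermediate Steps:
$34169 + Q = 34169 - 3014 = 31155$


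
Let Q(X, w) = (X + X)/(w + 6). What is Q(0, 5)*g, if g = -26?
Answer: 0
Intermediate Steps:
Q(X, w) = 2*X/(6 + w) (Q(X, w) = (2*X)/(6 + w) = 2*X/(6 + w))
Q(0, 5)*g = (2*0/(6 + 5))*(-26) = (2*0/11)*(-26) = (2*0*(1/11))*(-26) = 0*(-26) = 0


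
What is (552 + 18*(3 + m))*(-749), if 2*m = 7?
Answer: -501081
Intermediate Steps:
m = 7/2 (m = (½)*7 = 7/2 ≈ 3.5000)
(552 + 18*(3 + m))*(-749) = (552 + 18*(3 + 7/2))*(-749) = (552 + 18*(13/2))*(-749) = (552 + 117)*(-749) = 669*(-749) = -501081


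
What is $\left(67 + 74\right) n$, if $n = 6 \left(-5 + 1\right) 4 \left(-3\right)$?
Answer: $40608$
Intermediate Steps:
$n = 288$ ($n = 6 \left(-4\right) 4 \left(-3\right) = \left(-24\right) 4 \left(-3\right) = \left(-96\right) \left(-3\right) = 288$)
$\left(67 + 74\right) n = \left(67 + 74\right) 288 = 141 \cdot 288 = 40608$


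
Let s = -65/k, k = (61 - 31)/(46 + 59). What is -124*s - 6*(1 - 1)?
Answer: 28210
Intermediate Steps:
k = 2/7 (k = 30/105 = 30*(1/105) = 2/7 ≈ 0.28571)
s = -455/2 (s = -65/2/7 = -65*7/2 = -455/2 ≈ -227.50)
-124*s - 6*(1 - 1) = -124*(-455/2) - 6*(1 - 1) = 28210 - 6*0 = 28210 + 0 = 28210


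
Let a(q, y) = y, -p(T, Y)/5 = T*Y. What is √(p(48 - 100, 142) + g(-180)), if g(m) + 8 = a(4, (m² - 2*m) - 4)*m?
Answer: 4*I*√366198 ≈ 2420.6*I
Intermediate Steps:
p(T, Y) = -5*T*Y
g(m) = -8 + m*(-4 + m² - 2*m) (g(m) = -8 + ((m² - 2*m) - 4)*m = -8 + (-4 + m² - 2*m)*m = -8 + m*(-4 + m² - 2*m))
√(p(48 - 100, 142) + g(-180)) = √(-5*(48 - 100)*142 + (-8 - 1*(-180)*(4 - 1*(-180)² + 2*(-180)))) = √(-5*(-52)*142 + (-8 - 1*(-180)*(4 - 1*32400 - 360))) = √(36920 + (-8 - 1*(-180)*(4 - 32400 - 360))) = √(36920 + (-8 - 1*(-180)*(-32756))) = √(36920 + (-8 - 5896080)) = √(36920 - 5896088) = √(-5859168) = 4*I*√366198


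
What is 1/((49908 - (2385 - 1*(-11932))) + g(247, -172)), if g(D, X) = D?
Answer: 1/35838 ≈ 2.7903e-5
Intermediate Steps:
1/((49908 - (2385 - 1*(-11932))) + g(247, -172)) = 1/((49908 - (2385 - 1*(-11932))) + 247) = 1/((49908 - (2385 + 11932)) + 247) = 1/((49908 - 1*14317) + 247) = 1/((49908 - 14317) + 247) = 1/(35591 + 247) = 1/35838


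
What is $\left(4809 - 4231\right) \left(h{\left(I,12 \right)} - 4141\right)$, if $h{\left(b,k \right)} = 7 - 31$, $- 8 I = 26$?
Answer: $-2407370$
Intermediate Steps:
$I = - \frac{13}{4}$ ($I = \left(- \frac{1}{8}\right) 26 = - \frac{13}{4} \approx -3.25$)
$h{\left(b,k \right)} = -24$ ($h{\left(b,k \right)} = 7 - 31 = -24$)
$\left(4809 - 4231\right) \left(h{\left(I,12 \right)} - 4141\right) = \left(4809 - 4231\right) \left(-24 - 4141\right) = 578 \left(-4165\right) = -2407370$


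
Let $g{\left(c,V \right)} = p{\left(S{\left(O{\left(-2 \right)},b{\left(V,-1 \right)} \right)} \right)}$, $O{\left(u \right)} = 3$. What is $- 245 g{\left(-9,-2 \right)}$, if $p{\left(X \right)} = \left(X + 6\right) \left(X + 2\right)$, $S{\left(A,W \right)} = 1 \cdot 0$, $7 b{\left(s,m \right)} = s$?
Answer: $-2940$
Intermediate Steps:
$b{\left(s,m \right)} = \frac{s}{7}$
$S{\left(A,W \right)} = 0$
$p{\left(X \right)} = \left(2 + X\right) \left(6 + X\right)$ ($p{\left(X \right)} = \left(6 + X\right) \left(2 + X\right) = \left(2 + X\right) \left(6 + X\right)$)
$g{\left(c,V \right)} = 12$ ($g{\left(c,V \right)} = 12 + 0^{2} + 8 \cdot 0 = 12 + 0 + 0 = 12$)
$- 245 g{\left(-9,-2 \right)} = \left(-245\right) 12 = -2940$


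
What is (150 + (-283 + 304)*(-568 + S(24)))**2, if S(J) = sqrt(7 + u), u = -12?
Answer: 138719079 - 494676*I*sqrt(5) ≈ 1.3872e+8 - 1.1061e+6*I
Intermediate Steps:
S(J) = I*sqrt(5) (S(J) = sqrt(7 - 12) = sqrt(-5) = I*sqrt(5))
(150 + (-283 + 304)*(-568 + S(24)))**2 = (150 + (-283 + 304)*(-568 + I*sqrt(5)))**2 = (150 + 21*(-568 + I*sqrt(5)))**2 = (150 + (-11928 + 21*I*sqrt(5)))**2 = (-11778 + 21*I*sqrt(5))**2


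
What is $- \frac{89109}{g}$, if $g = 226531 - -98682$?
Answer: $- \frac{89109}{325213} \approx -0.274$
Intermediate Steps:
$g = 325213$ ($g = 226531 + 98682 = 325213$)
$- \frac{89109}{g} = - \frac{89109}{325213}$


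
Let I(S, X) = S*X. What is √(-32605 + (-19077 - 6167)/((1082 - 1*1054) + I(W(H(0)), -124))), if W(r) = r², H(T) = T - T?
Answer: I*√1641822/7 ≈ 183.05*I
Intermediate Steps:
H(T) = 0 (H(T) = T - T = 0)
√(-32605 + (-19077 - 6167)/((1082 - 1*1054) + I(W(H(0)), -124))) = √(-32605 + (-19077 - 6167)/((1082 - 1*1054) + 0²*(-124))) = √(-32605 - 25244/((1082 - 1054) + 0*(-124))) = √(-32605 - 25244/(28 + 0)) = √(-32605 - 25244/28) = √(-32605 - 25244*1/28) = √(-32605 - 6311/7) = √(-234546/7) = I*√1641822/7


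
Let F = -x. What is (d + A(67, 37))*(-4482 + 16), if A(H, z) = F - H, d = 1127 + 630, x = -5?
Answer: -7569870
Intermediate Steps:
d = 1757
F = 5 (F = -1*(-5) = 5)
A(H, z) = 5 - H
(d + A(67, 37))*(-4482 + 16) = (1757 + (5 - 1*67))*(-4482 + 16) = (1757 + (5 - 67))*(-4466) = (1757 - 62)*(-4466) = 1695*(-4466) = -7569870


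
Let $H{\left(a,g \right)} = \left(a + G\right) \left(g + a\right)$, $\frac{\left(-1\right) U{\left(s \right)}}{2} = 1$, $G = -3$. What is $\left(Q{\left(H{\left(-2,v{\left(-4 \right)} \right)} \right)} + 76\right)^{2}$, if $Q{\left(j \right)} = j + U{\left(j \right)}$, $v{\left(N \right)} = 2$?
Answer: $5476$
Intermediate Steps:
$U{\left(s \right)} = -2$ ($U{\left(s \right)} = \left(-2\right) 1 = -2$)
$H{\left(a,g \right)} = \left(-3 + a\right) \left(a + g\right)$ ($H{\left(a,g \right)} = \left(a - 3\right) \left(g + a\right) = \left(-3 + a\right) \left(a + g\right)$)
$Q{\left(j \right)} = -2 + j$ ($Q{\left(j \right)} = j - 2 = -2 + j$)
$\left(Q{\left(H{\left(-2,v{\left(-4 \right)} \right)} \right)} + 76\right)^{2} = \left(\left(-2 - \left(4 - 4\right)\right) + 76\right)^{2} = \left(\left(-2 + \left(4 + 6 - 6 - 4\right)\right) + 76\right)^{2} = \left(\left(-2 + 0\right) + 76\right)^{2} = \left(-2 + 76\right)^{2} = 74^{2} = 5476$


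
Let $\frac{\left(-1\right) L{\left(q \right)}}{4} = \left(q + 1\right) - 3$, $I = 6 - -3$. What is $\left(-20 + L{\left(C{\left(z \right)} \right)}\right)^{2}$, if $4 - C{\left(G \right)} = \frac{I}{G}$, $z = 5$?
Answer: $\frac{10816}{25} \approx 432.64$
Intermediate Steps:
$I = 9$ ($I = 6 + 3 = 9$)
$C{\left(G \right)} = 4 - \frac{9}{G}$
$L{\left(q \right)} = 8 - 4 q$ ($L{\left(q \right)} = - 4 \left(\left(q + 1\right) - 3\right) = - 4 \left(\left(1 + q\right) - 3\right) = - 4 \left(-2 + q\right) = 8 - 4 q$)
$\left(-20 + L{\left(C{\left(z \right)} \right)}\right)^{2} = \left(-20 + \left(8 - 4 \left(4 - \frac{9}{5}\right)\right)\right)^{2} = \left(-20 + \left(8 - \frac{44}{5}\right)\right)^{2} = \left(-20 - \frac{4}{5}\right)^{2} = \left(- \frac{104}{5}\right)^{2} = \frac{10816}{25}$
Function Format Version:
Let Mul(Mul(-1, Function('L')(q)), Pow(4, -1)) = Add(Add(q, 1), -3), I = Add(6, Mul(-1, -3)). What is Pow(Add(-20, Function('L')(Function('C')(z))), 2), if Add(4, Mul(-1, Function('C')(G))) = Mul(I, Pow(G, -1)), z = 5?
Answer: Rational(10816, 25) ≈ 432.64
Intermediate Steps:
I = 9 (I = Add(6, 3) = 9)
Function('C')(G) = Add(4, Mul(-9, Pow(G, -1))) (Function('C')(G) = Add(4, Mul(-1, Mul(9, Pow(G, -1)))) = Add(4, Mul(-9, Pow(G, -1))))
Function('L')(q) = Add(8, Mul(-4, q)) (Function('L')(q) = Mul(-4, Add(Add(q, 1), -3)) = Mul(-4, Add(Add(1, q), -3)) = Mul(-4, Add(-2, q)) = Add(8, Mul(-4, q)))
Pow(Add(-20, Function('L')(Function('C')(z))), 2) = Pow(Add(-20, Add(8, Mul(-4, Add(4, Mul(-9, Pow(5, -1)))))), 2) = Pow(Add(-20, Add(8, Mul(-4, Add(4, Mul(-9, Rational(1, 5)))))), 2) = Pow(Add(-20, Add(8, Mul(-4, Add(4, Rational(-9, 5))))), 2) = Pow(Add(-20, Add(8, Mul(-4, Rational(11, 5)))), 2) = Pow(Add(-20, Add(8, Rational(-44, 5))), 2) = Pow(Add(-20, Rational(-4, 5)), 2) = Pow(Rational(-104, 5), 2) = Rational(10816, 25)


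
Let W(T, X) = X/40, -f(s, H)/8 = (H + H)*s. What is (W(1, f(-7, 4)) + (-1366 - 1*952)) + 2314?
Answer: 36/5 ≈ 7.2000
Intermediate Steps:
f(s, H) = -16*H*s (f(s, H) = -8*(H + H)*s = -8*2*H*s = -16*H*s)
W(T, X) = X/40 (W(T, X) = X*(1/40) = X/40)
(W(1, f(-7, 4)) + (-1366 - 1*952)) + 2314 = ((-16*4*(-7))/40 + (-1366 - 1*952)) + 2314 = ((1/40)*448 + (-1366 - 952)) + 2314 = (56/5 - 2318) + 2314 = -11534/5 + 2314 = 36/5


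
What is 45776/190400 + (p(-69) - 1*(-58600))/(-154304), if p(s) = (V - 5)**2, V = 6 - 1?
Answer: -7996133/57381800 ≈ -0.13935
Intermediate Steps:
V = 5
p(s) = 0 (p(s) = (5 - 5)**2 = 0**2 = 0)
45776/190400 + (p(-69) - 1*(-58600))/(-154304) = 45776/190400 + (0 - 1*(-58600))/(-154304) = 45776*(1/190400) + (0 + 58600)*(-1/154304) = 2861/11900 + 58600*(-1/154304) = 2861/11900 - 7325/19288 = -7996133/57381800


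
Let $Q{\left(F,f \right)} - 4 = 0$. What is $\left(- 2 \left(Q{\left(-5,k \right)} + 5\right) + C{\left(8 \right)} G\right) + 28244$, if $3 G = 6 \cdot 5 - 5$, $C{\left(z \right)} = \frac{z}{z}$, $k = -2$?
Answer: $\frac{84703}{3} \approx 28234.0$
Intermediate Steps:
$Q{\left(F,f \right)} = 4$ ($Q{\left(F,f \right)} = 4 + 0 = 4$)
$C{\left(z \right)} = 1$
$G = \frac{25}{3}$ ($G = \frac{6 \cdot 5 - 5}{3} = \frac{30 - 5}{3} = \frac{1}{3} \cdot 25 = \frac{25}{3} \approx 8.3333$)
$\left(- 2 \left(Q{\left(-5,k \right)} + 5\right) + C{\left(8 \right)} G\right) + 28244 = \left(- 2 \left(4 + 5\right) + 1 \cdot \frac{25}{3}\right) + 28244 = \left(\left(-2\right) 9 + \frac{25}{3}\right) + 28244 = \left(-18 + \frac{25}{3}\right) + 28244 = - \frac{29}{3} + 28244 = \frac{84703}{3}$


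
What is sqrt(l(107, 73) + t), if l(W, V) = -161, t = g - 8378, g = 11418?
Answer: sqrt(2879) ≈ 53.656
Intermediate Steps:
t = 3040 (t = 11418 - 8378 = 3040)
sqrt(l(107, 73) + t) = sqrt(-161 + 3040) = sqrt(2879)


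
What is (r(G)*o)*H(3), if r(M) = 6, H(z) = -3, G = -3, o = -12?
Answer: 216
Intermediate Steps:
(r(G)*o)*H(3) = (6*(-12))*(-3) = -72*(-3) = 216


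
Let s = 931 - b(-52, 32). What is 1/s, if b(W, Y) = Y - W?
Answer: 1/847 ≈ 0.0011806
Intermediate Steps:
s = 847 (s = 931 - (32 - 1*(-52)) = 931 - (32 + 52) = 931 - 1*84 = 931 - 84 = 847)
1/s = 1/847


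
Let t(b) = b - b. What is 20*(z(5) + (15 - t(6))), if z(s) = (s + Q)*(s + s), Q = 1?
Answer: 1500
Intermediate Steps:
t(b) = 0
z(s) = 2*s*(1 + s) (z(s) = (s + 1)*(s + s) = (1 + s)*(2*s) = 2*s*(1 + s))
20*(z(5) + (15 - t(6))) = 20*(2*5*(1 + 5) + (15 - 1*0)) = 20*(2*5*6 + (15 + 0)) = 20*(60 + 15) = 20*75 = 1500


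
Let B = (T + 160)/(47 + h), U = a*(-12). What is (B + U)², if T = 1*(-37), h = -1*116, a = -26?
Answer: 50908225/529 ≈ 96235.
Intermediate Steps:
h = -116
T = -37
U = 312 (U = -26*(-12) = 312)
B = -41/23 (B = (-37 + 160)/(47 - 116) = 123/(-69) = 123*(-1/69) = -41/23 ≈ -1.7826)
(B + U)² = (-41/23 + 312)² = (7135/23)² = 50908225/529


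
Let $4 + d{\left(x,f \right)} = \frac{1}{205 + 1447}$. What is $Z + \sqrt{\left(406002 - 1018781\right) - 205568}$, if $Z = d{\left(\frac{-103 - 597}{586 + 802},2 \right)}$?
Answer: $- \frac{6607}{1652} + i \sqrt{818347} \approx -3.9994 + 904.63 i$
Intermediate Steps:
$d{\left(x,f \right)} = - \frac{6607}{1652}$ ($d{\left(x,f \right)} = -4 + \frac{1}{205 + 1447} = -4 + \frac{1}{1652} = - \frac{6607}{1652}$)
$Z = - \frac{6607}{1652} \approx -3.9994$
$Z + \sqrt{\left(406002 - 1018781\right) - 205568} = - \frac{6607}{1652} + \sqrt{\left(406002 - 1018781\right) - 205568} = - \frac{6607}{1652} + \sqrt{-612779 - 205568} = - \frac{6607}{1652} + \sqrt{-818347} = - \frac{6607}{1652} + i \sqrt{818347}$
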